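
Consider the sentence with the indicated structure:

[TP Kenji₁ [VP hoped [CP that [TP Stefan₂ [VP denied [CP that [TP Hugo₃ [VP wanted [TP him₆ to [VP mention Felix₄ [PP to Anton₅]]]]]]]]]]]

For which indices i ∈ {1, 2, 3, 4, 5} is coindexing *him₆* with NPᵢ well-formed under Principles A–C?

{1, 2}

*him* is a pronoun, so Principle B applies: it must be free in its binding domain.
Binding domain of *him₆*: the embedded TP, whose subject is Hugo₃.
*Kenji₁* c-commands the pronoun but from outside its binding domain, and is not c-commanded by it → coindexation permitted.
*Stefan₂* c-commands the pronoun but from outside its binding domain, and is not c-commanded by it → coindexation permitted.
*Hugo₃* c-commands the pronoun within its binding domain → coindexation would violate Principle B.
*Felix₄*: the pronoun c-commands this R-expression → coindexation would violate Principle C on *Felix₄*.
*Anton₅*: the pronoun c-commands this R-expression → coindexation would violate Principle C on *Anton₅*.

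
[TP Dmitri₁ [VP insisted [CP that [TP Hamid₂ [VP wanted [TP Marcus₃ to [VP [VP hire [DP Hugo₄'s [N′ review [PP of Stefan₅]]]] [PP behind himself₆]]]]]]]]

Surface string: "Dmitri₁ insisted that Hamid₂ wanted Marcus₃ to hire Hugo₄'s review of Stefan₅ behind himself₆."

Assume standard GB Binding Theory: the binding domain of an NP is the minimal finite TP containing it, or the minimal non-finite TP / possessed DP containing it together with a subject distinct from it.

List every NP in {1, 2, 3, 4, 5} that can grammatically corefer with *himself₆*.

*himself* is an anaphor, so Principle A applies: it must be bound in its binding domain.
Binding domain of *himself₆*: the embedded TP, whose subject is Marcus₃.
*Dmitri₁* c-commands the anaphor but is outside its binding domain → cannot satisfy Principle A.
*Hamid₂* c-commands the anaphor but is outside its binding domain → cannot satisfy Principle A.
*Marcus₃* c-commands the anaphor within its binding domain → licit binder.
*Hugo₄* does not c-command the anaphor → cannot bind it.
*Stefan₅* does not c-command the anaphor → cannot bind it.

{3}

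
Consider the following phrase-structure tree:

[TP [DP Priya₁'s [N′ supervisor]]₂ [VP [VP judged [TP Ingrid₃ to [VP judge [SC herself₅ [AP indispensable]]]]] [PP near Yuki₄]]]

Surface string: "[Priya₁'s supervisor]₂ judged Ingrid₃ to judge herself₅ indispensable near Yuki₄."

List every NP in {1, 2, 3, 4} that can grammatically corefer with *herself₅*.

*herself* is an anaphor, so Principle A applies: it must be bound in its binding domain.
Binding domain of *herself₅*: the embedded TP, whose subject is Ingrid₃.
*Priya₁* does not c-command the anaphor → cannot bind it.
*[Priya₁'s supervisor]₂* c-commands the anaphor but is outside its binding domain → cannot satisfy Principle A.
*Ingrid₃* c-commands the anaphor within its binding domain → licit binder.
*Yuki₄* does not c-command the anaphor → cannot bind it.

{3}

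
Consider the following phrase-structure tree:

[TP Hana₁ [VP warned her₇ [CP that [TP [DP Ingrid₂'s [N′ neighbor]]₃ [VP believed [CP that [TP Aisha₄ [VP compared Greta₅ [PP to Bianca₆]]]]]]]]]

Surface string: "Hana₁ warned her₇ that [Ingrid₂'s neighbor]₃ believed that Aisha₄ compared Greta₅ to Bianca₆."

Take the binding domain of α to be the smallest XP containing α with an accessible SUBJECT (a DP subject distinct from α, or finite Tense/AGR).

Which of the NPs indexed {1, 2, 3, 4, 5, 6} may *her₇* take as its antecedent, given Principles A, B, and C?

none

*her* is a pronoun, so Principle B applies: it must be free in its binding domain.
Binding domain of *her₇*: the matrix TP, whose subject is Hana₁.
*Hana₁* c-commands the pronoun within its binding domain → coindexation would violate Principle B.
*Ingrid₂*: the pronoun c-commands this R-expression → coindexation would violate Principle C on *Ingrid₂*.
*[Ingrid₂'s neighbor]₃*: the pronoun c-commands this R-expression → coindexation would violate Principle C on *[Ingrid₂'s neighbor]₃*.
*Aisha₄*: the pronoun c-commands this R-expression → coindexation would violate Principle C on *Aisha₄*.
*Greta₅*: the pronoun c-commands this R-expression → coindexation would violate Principle C on *Greta₅*.
*Bianca₆*: the pronoun c-commands this R-expression → coindexation would violate Principle C on *Bianca₆*.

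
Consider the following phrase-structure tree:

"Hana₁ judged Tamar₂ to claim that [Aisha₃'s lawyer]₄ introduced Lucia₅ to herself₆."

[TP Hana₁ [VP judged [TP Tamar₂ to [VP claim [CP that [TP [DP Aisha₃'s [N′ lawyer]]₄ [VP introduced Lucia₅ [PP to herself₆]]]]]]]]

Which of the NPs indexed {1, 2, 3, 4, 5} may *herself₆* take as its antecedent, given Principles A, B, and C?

*herself* is an anaphor, so Principle A applies: it must be bound in its binding domain.
Binding domain of *herself₆*: the embedded TP, whose subject is [Aisha₃'s lawyer]₄.
*Hana₁* c-commands the anaphor but is outside its binding domain → cannot satisfy Principle A.
*Tamar₂* c-commands the anaphor but is outside its binding domain → cannot satisfy Principle A.
*Aisha₃* does not c-command the anaphor → cannot bind it.
*[Aisha₃'s lawyer]₄* c-commands the anaphor within its binding domain → licit binder.
*Lucia₅* c-commands the anaphor within its binding domain → licit binder.

{4, 5}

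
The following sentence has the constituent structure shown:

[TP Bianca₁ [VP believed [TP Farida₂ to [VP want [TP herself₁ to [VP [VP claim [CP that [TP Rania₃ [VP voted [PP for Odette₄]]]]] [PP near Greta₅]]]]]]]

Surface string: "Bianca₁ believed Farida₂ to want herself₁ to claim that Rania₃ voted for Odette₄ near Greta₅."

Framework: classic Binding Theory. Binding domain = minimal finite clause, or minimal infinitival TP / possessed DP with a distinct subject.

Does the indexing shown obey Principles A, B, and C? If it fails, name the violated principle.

The two coindexed NPs are *Bianca₁* and *herself₁*.
*herself₁* is an anaphor. Principle A requires it to be bound within its binding domain — the embedded TP, whose subject is Farida₂.
Within that domain it is c-commanded by *Farida₂*, which does not share its index.
*Bianca₁* does c-command the anaphor, but from outside its binding domain.
The anaphor is unbound in its domain → Principle A violation.

Principle A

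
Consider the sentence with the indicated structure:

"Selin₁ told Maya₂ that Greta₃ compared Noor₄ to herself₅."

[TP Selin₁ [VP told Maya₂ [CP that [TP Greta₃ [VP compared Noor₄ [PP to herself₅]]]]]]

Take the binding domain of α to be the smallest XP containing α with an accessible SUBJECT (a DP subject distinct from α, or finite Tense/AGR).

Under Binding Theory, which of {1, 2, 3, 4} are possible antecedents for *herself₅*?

*herself* is an anaphor, so Principle A applies: it must be bound in its binding domain.
Binding domain of *herself₅*: the embedded TP, whose subject is Greta₃.
*Selin₁* c-commands the anaphor but is outside its binding domain → cannot satisfy Principle A.
*Maya₂* c-commands the anaphor but is outside its binding domain → cannot satisfy Principle A.
*Greta₃* c-commands the anaphor within its binding domain → licit binder.
*Noor₄* c-commands the anaphor within its binding domain → licit binder.

{3, 4}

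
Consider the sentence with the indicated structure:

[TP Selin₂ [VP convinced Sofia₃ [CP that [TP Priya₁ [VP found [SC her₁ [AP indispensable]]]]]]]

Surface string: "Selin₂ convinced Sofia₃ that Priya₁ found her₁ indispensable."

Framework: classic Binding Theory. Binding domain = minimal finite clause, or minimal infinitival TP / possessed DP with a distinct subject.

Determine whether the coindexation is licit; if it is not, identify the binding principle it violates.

The two coindexed NPs are *Priya₁* and *her₁*.
*her₁* is a pronoun. Its binding domain is the embedded TP, whose subject is Priya₁.
*Priya₁* c-commands it within that domain and carries the same index.
The pronoun is locally bound → Principle B violation.

Principle B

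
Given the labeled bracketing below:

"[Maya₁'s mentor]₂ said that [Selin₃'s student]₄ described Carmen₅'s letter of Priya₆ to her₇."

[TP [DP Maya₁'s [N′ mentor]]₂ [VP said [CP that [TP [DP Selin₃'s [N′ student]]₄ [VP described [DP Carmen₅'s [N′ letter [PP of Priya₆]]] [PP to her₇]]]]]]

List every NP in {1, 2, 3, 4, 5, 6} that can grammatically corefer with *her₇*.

*her* is a pronoun, so Principle B applies: it must be free in its binding domain.
Binding domain of *her₇*: the embedded TP, whose subject is [Selin₃'s student]₄.
*Maya₁* and the pronoun do not c-command one another → neither Principle B nor Principle C is at stake; coindexation permitted.
*[Maya₁'s mentor]₂* c-commands the pronoun but from outside its binding domain, and is not c-commanded by it → coindexation permitted.
*Selin₃* and the pronoun do not c-command one another → neither Principle B nor Principle C is at stake; coindexation permitted.
*[Selin₃'s student]₄* c-commands the pronoun within its binding domain → coindexation would violate Principle B.
*Carmen₅* and the pronoun do not c-command one another → neither Principle B nor Principle C is at stake; coindexation permitted.
*Priya₆* and the pronoun do not c-command one another → neither Principle B nor Principle C is at stake; coindexation permitted.

{1, 2, 3, 5, 6}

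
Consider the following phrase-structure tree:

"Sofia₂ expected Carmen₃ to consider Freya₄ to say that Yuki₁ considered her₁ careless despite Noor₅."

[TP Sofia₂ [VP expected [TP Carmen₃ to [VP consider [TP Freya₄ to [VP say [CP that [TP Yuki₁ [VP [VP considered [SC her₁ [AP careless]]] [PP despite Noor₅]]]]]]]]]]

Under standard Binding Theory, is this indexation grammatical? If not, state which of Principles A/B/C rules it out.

Principle B

The two coindexed NPs are *Yuki₁* and *her₁*.
*her₁* is a pronoun. Its binding domain is the embedded TP, whose subject is Yuki₁.
*Yuki₁* c-commands it within that domain and carries the same index.
The pronoun is locally bound → Principle B violation.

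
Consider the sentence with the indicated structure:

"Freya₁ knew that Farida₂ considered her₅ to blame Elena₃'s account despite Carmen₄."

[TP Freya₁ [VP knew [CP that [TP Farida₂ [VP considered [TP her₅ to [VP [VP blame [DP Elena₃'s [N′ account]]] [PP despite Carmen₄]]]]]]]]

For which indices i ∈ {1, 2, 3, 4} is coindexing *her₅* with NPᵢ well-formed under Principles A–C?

{1}

*her* is a pronoun, so Principle B applies: it must be free in its binding domain.
Binding domain of *her₅*: the embedded TP, whose subject is Farida₂.
*Freya₁* c-commands the pronoun but from outside its binding domain, and is not c-commanded by it → coindexation permitted.
*Farida₂* c-commands the pronoun within its binding domain → coindexation would violate Principle B.
*Elena₃*: the pronoun c-commands this R-expression → coindexation would violate Principle C on *Elena₃*.
*Carmen₄*: the pronoun c-commands this R-expression → coindexation would violate Principle C on *Carmen₄*.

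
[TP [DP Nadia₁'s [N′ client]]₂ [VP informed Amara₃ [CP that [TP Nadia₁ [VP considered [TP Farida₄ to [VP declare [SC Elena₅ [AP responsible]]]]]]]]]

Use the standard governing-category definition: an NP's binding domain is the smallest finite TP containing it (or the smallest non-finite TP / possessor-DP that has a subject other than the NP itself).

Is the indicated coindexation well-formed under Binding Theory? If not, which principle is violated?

The two coindexed NPs are *Nadia₁* and *Nadia₁*.
*Nadia₁* is an R-expression; no coindexed NP c-commands it, so Principle C holds.
*Nadia₁* is an R-expression; *Nadia₁* does not c-command it, and no other NP shares its index, so Principle C is satisfied.
All principles are respected.

grammatical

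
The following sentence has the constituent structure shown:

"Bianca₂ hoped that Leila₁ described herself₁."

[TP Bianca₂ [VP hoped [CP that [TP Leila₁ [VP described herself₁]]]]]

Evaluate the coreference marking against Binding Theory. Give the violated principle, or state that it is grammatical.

The two coindexed NPs are *Leila₁* and *herself₁*.
*herself₁* is an anaphor; its binding domain is the embedded TP, whose subject is Leila₁. *Leila₁* c-commands it within that domain and shares its index, so Principle A is satisfied.
*Leila₁* is an R-expression; *herself₁* does not c-command it, and no other NP shares its index, so Principle C is satisfied.
All principles are respected.

grammatical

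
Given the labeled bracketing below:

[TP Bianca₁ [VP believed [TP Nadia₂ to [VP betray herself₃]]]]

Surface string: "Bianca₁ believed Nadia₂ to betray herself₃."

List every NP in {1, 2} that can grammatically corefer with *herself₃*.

*herself* is an anaphor, so Principle A applies: it must be bound in its binding domain.
Binding domain of *herself₃*: the embedded TP, whose subject is Nadia₂.
*Bianca₁* c-commands the anaphor but is outside its binding domain → cannot satisfy Principle A.
*Nadia₂* c-commands the anaphor within its binding domain → licit binder.

{2}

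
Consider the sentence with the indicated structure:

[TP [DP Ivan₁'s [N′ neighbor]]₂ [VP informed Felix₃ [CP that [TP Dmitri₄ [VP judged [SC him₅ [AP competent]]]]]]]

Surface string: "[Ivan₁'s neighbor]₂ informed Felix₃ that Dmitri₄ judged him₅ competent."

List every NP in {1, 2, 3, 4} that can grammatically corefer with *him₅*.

{1, 2, 3}

*him* is a pronoun, so Principle B applies: it must be free in its binding domain.
Binding domain of *him₅*: the embedded TP, whose subject is Dmitri₄.
*Ivan₁* and the pronoun do not c-command one another → neither Principle B nor Principle C is at stake; coindexation permitted.
*[Ivan₁'s neighbor]₂* c-commands the pronoun but from outside its binding domain, and is not c-commanded by it → coindexation permitted.
*Felix₃* c-commands the pronoun but from outside its binding domain, and is not c-commanded by it → coindexation permitted.
*Dmitri₄* c-commands the pronoun within its binding domain → coindexation would violate Principle B.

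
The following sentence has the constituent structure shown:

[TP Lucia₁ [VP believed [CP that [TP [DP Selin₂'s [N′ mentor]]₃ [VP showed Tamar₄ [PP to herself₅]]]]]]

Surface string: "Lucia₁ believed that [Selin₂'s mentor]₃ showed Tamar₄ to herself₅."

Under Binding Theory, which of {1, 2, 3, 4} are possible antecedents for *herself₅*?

{3, 4}

*herself* is an anaphor, so Principle A applies: it must be bound in its binding domain.
Binding domain of *herself₅*: the embedded TP, whose subject is [Selin₂'s mentor]₃.
*Lucia₁* c-commands the anaphor but is outside its binding domain → cannot satisfy Principle A.
*Selin₂* does not c-command the anaphor → cannot bind it.
*[Selin₂'s mentor]₃* c-commands the anaphor within its binding domain → licit binder.
*Tamar₄* c-commands the anaphor within its binding domain → licit binder.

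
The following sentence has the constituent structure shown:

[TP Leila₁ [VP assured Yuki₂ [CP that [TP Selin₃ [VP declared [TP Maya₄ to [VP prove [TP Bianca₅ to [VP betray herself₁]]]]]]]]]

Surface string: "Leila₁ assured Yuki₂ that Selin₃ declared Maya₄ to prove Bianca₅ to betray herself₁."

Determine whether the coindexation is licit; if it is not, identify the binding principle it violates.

Principle A

The two coindexed NPs are *Leila₁* and *herself₁*.
*herself₁* is an anaphor. Principle A requires it to be bound within its binding domain — the embedded TP, whose subject is Bianca₅.
Within that domain it is c-commanded by *Bianca₅*, which does not share its index.
*Leila₁* does c-command the anaphor, but from outside its binding domain.
The anaphor is unbound in its domain → Principle A violation.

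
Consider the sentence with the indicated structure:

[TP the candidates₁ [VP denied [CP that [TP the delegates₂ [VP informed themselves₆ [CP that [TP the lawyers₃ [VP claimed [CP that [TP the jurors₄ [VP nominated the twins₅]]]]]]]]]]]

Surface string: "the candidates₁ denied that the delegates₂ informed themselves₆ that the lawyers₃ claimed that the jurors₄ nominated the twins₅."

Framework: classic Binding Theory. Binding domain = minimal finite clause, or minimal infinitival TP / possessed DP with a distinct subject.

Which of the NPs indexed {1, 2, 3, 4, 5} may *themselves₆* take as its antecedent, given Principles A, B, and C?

{2}

*themselves* is an anaphor, so Principle A applies: it must be bound in its binding domain.
Binding domain of *themselves₆*: the embedded TP, whose subject is the delegates₂.
*the candidates₁* c-commands the anaphor but is outside its binding domain → cannot satisfy Principle A.
*the delegates₂* c-commands the anaphor within its binding domain → licit binder.
*the lawyers₃* does not c-command the anaphor → cannot bind it.
*the jurors₄* does not c-command the anaphor → cannot bind it.
*the twins₅* does not c-command the anaphor → cannot bind it.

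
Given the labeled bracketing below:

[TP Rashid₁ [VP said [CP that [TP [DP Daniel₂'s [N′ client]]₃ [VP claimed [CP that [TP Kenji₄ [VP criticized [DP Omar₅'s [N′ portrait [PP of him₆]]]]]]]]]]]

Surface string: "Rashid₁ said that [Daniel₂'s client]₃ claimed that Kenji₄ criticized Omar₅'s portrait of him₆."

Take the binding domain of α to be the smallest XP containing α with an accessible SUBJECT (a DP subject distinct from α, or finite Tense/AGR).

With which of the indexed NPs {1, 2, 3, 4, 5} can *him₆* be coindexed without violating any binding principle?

{1, 2, 3, 4}

*him* is a pronoun, so Principle B applies: it must be free in its binding domain.
Binding domain of *him₆*: the possessed DP, whose subject is Omar₅.
*Rashid₁* c-commands the pronoun but from outside its binding domain, and is not c-commanded by it → coindexation permitted.
*Daniel₂* and the pronoun do not c-command one another → neither Principle B nor Principle C is at stake; coindexation permitted.
*[Daniel₂'s client]₃* c-commands the pronoun but from outside its binding domain, and is not c-commanded by it → coindexation permitted.
*Kenji₄* c-commands the pronoun but from outside its binding domain, and is not c-commanded by it → coindexation permitted.
*Omar₅* c-commands the pronoun within its binding domain → coindexation would violate Principle B.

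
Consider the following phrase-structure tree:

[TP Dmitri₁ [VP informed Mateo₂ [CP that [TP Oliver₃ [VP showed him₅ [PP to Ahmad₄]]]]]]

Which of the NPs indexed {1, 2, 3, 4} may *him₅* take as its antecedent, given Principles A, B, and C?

{1, 2}

*him* is a pronoun, so Principle B applies: it must be free in its binding domain.
Binding domain of *him₅*: the embedded TP, whose subject is Oliver₃.
*Dmitri₁* c-commands the pronoun but from outside its binding domain, and is not c-commanded by it → coindexation permitted.
*Mateo₂* c-commands the pronoun but from outside its binding domain, and is not c-commanded by it → coindexation permitted.
*Oliver₃* c-commands the pronoun within its binding domain → coindexation would violate Principle B.
*Ahmad₄*: the pronoun c-commands this R-expression → coindexation would violate Principle C on *Ahmad₄*.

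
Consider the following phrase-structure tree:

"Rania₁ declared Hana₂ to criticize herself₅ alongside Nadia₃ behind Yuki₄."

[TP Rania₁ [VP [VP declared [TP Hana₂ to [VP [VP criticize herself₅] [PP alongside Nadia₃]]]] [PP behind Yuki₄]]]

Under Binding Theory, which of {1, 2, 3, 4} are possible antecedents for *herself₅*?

*herself* is an anaphor, so Principle A applies: it must be bound in its binding domain.
Binding domain of *herself₅*: the embedded TP, whose subject is Hana₂.
*Rania₁* c-commands the anaphor but is outside its binding domain → cannot satisfy Principle A.
*Hana₂* c-commands the anaphor within its binding domain → licit binder.
*Nadia₃* does not c-command the anaphor → cannot bind it.
*Yuki₄* does not c-command the anaphor → cannot bind it.

{2}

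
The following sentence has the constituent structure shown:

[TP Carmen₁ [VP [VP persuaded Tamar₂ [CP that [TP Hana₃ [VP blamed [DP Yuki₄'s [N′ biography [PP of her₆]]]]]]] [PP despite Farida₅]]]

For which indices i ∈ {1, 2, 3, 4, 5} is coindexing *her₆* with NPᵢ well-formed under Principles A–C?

{1, 2, 3, 5}

*her* is a pronoun, so Principle B applies: it must be free in its binding domain.
Binding domain of *her₆*: the possessed DP, whose subject is Yuki₄.
*Carmen₁* c-commands the pronoun but from outside its binding domain, and is not c-commanded by it → coindexation permitted.
*Tamar₂* c-commands the pronoun but from outside its binding domain, and is not c-commanded by it → coindexation permitted.
*Hana₃* c-commands the pronoun but from outside its binding domain, and is not c-commanded by it → coindexation permitted.
*Yuki₄* c-commands the pronoun within its binding domain → coindexation would violate Principle B.
*Farida₅* and the pronoun do not c-command one another → neither Principle B nor Principle C is at stake; coindexation permitted.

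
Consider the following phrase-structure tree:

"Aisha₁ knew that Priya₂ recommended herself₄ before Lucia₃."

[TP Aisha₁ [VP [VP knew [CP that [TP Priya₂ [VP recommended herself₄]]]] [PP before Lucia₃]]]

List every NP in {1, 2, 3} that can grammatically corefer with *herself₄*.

*herself* is an anaphor, so Principle A applies: it must be bound in its binding domain.
Binding domain of *herself₄*: the embedded TP, whose subject is Priya₂.
*Aisha₁* c-commands the anaphor but is outside its binding domain → cannot satisfy Principle A.
*Priya₂* c-commands the anaphor within its binding domain → licit binder.
*Lucia₃* does not c-command the anaphor → cannot bind it.

{2}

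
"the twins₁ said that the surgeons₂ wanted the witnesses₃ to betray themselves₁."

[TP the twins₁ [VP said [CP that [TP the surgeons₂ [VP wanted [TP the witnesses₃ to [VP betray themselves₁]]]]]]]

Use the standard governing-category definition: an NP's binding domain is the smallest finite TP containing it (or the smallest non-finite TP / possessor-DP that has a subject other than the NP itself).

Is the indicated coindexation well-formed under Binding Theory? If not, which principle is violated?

Principle A

The two coindexed NPs are *the twins₁* and *themselves₁*.
*themselves₁* is an anaphor. Principle A requires it to be bound within its binding domain — the embedded TP, whose subject is the witnesses₃.
Within that domain it is c-commanded by *the witnesses₃*, which does not share its index.
*the twins₁* does c-command the anaphor, but from outside its binding domain.
The anaphor is unbound in its domain → Principle A violation.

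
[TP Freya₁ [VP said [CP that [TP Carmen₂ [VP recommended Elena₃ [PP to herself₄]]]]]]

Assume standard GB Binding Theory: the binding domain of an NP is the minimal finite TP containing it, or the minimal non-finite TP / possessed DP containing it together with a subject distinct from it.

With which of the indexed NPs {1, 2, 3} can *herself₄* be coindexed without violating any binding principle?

{2, 3}

*herself* is an anaphor, so Principle A applies: it must be bound in its binding domain.
Binding domain of *herself₄*: the embedded TP, whose subject is Carmen₂.
*Freya₁* c-commands the anaphor but is outside its binding domain → cannot satisfy Principle A.
*Carmen₂* c-commands the anaphor within its binding domain → licit binder.
*Elena₃* c-commands the anaphor within its binding domain → licit binder.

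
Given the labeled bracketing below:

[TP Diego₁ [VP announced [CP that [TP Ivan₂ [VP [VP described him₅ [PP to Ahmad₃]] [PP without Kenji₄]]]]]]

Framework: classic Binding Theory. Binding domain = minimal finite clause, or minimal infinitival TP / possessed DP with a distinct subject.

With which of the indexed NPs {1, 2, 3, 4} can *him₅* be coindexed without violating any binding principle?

{1, 4}

*him* is a pronoun, so Principle B applies: it must be free in its binding domain.
Binding domain of *him₅*: the embedded TP, whose subject is Ivan₂.
*Diego₁* c-commands the pronoun but from outside its binding domain, and is not c-commanded by it → coindexation permitted.
*Ivan₂* c-commands the pronoun within its binding domain → coindexation would violate Principle B.
*Ahmad₃*: the pronoun c-commands this R-expression → coindexation would violate Principle C on *Ahmad₃*.
*Kenji₄* and the pronoun do not c-command one another → neither Principle B nor Principle C is at stake; coindexation permitted.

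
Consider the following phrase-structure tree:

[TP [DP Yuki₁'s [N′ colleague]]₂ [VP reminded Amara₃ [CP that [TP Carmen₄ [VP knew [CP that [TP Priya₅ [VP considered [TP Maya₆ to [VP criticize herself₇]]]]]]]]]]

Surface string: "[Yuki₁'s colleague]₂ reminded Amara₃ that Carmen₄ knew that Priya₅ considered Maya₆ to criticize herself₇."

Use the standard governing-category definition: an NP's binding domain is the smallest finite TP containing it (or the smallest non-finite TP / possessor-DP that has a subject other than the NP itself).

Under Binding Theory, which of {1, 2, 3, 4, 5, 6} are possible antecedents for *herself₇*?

{6}

*herself* is an anaphor, so Principle A applies: it must be bound in its binding domain.
Binding domain of *herself₇*: the embedded TP, whose subject is Maya₆.
*Yuki₁* does not c-command the anaphor → cannot bind it.
*[Yuki₁'s colleague]₂* c-commands the anaphor but is outside its binding domain → cannot satisfy Principle A.
*Amara₃* c-commands the anaphor but is outside its binding domain → cannot satisfy Principle A.
*Carmen₄* c-commands the anaphor but is outside its binding domain → cannot satisfy Principle A.
*Priya₅* c-commands the anaphor but is outside its binding domain → cannot satisfy Principle A.
*Maya₆* c-commands the anaphor within its binding domain → licit binder.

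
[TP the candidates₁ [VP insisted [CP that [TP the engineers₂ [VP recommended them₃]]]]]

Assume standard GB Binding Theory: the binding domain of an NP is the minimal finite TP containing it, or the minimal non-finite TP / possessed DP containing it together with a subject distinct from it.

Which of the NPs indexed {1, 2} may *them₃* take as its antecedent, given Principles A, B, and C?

*them* is a pronoun, so Principle B applies: it must be free in its binding domain.
Binding domain of *them₃*: the embedded TP, whose subject is the engineers₂.
*the candidates₁* c-commands the pronoun but from outside its binding domain, and is not c-commanded by it → coindexation permitted.
*the engineers₂* c-commands the pronoun within its binding domain → coindexation would violate Principle B.

{1}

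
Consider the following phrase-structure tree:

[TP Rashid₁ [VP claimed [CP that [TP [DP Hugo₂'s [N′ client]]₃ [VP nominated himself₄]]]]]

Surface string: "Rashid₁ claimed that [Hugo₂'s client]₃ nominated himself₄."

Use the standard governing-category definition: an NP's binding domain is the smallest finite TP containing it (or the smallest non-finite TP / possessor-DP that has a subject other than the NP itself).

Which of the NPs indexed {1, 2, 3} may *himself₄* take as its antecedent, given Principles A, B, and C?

{3}

*himself* is an anaphor, so Principle A applies: it must be bound in its binding domain.
Binding domain of *himself₄*: the embedded TP, whose subject is [Hugo₂'s client]₃.
*Rashid₁* c-commands the anaphor but is outside its binding domain → cannot satisfy Principle A.
*Hugo₂* does not c-command the anaphor → cannot bind it.
*[Hugo₂'s client]₃* c-commands the anaphor within its binding domain → licit binder.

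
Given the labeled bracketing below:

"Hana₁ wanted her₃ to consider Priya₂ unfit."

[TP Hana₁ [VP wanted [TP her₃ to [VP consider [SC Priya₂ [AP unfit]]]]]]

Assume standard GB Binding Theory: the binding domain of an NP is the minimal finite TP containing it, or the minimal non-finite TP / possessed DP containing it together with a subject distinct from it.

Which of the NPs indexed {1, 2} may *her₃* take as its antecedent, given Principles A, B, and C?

*her* is a pronoun, so Principle B applies: it must be free in its binding domain.
Binding domain of *her₃*: the matrix TP, whose subject is Hana₁.
*Hana₁* c-commands the pronoun within its binding domain → coindexation would violate Principle B.
*Priya₂*: the pronoun c-commands this R-expression → coindexation would violate Principle C on *Priya₂*.

none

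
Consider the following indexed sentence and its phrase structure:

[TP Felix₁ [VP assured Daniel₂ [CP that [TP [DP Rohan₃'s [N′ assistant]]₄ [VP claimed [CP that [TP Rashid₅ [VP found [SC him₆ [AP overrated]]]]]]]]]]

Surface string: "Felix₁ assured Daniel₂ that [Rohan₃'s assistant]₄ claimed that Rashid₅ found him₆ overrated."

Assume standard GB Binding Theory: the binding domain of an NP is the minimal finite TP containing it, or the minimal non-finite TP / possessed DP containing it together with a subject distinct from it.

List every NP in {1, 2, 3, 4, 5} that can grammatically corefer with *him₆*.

{1, 2, 3, 4}

*him* is a pronoun, so Principle B applies: it must be free in its binding domain.
Binding domain of *him₆*: the embedded TP, whose subject is Rashid₅.
*Felix₁* c-commands the pronoun but from outside its binding domain, and is not c-commanded by it → coindexation permitted.
*Daniel₂* c-commands the pronoun but from outside its binding domain, and is not c-commanded by it → coindexation permitted.
*Rohan₃* and the pronoun do not c-command one another → neither Principle B nor Principle C is at stake; coindexation permitted.
*[Rohan₃'s assistant]₄* c-commands the pronoun but from outside its binding domain, and is not c-commanded by it → coindexation permitted.
*Rashid₅* c-commands the pronoun within its binding domain → coindexation would violate Principle B.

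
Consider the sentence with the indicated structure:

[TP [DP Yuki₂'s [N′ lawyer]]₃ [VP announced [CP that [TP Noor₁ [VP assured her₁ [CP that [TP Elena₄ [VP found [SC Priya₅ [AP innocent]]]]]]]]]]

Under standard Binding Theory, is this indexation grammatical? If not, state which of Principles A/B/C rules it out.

The two coindexed NPs are *Noor₁* and *her₁*.
*her₁* is a pronoun. Its binding domain is the embedded TP, whose subject is Noor₁.
*Noor₁* c-commands it within that domain and carries the same index.
The pronoun is locally bound → Principle B violation.

Principle B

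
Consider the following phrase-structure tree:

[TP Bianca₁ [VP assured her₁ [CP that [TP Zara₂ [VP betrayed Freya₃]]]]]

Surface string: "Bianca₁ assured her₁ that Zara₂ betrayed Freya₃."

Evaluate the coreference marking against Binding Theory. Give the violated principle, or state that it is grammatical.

The two coindexed NPs are *Bianca₁* and *her₁*.
*her₁* is a pronoun. Its binding domain is the matrix TP, whose subject is Bianca₁.
*Bianca₁* c-commands it within that domain and carries the same index.
The pronoun is locally bound → Principle B violation.

Principle B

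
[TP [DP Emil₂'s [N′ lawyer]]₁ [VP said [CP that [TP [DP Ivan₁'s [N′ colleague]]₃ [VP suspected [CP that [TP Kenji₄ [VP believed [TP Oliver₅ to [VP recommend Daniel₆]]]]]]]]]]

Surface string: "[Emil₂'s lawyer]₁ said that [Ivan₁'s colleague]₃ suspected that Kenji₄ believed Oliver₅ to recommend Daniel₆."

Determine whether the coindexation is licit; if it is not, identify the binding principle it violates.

The two coindexed NPs are *[Emil₂'s lawyer]₁* and *Ivan₁*.
*Ivan₁* is an R-expression. Principle C requires it to be free everywhere.
*[Emil₂'s lawyer]₁* c-commands it and carries the same index.
The R-expression is bound → Principle C violation.

Principle C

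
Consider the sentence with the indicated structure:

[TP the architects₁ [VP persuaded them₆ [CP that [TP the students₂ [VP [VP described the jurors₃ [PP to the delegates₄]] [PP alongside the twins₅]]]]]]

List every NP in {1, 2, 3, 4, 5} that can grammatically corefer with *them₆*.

none

*them* is a pronoun, so Principle B applies: it must be free in its binding domain.
Binding domain of *them₆*: the matrix TP, whose subject is the architects₁.
*the architects₁* c-commands the pronoun within its binding domain → coindexation would violate Principle B.
*the students₂*: the pronoun c-commands this R-expression → coindexation would violate Principle C on *the students₂*.
*the jurors₃*: the pronoun c-commands this R-expression → coindexation would violate Principle C on *the jurors₃*.
*the delegates₄*: the pronoun c-commands this R-expression → coindexation would violate Principle C on *the delegates₄*.
*the twins₅*: the pronoun c-commands this R-expression → coindexation would violate Principle C on *the twins₅*.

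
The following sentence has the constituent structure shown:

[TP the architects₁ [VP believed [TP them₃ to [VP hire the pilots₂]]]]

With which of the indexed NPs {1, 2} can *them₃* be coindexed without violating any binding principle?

*them* is a pronoun, so Principle B applies: it must be free in its binding domain.
Binding domain of *them₃*: the matrix TP, whose subject is the architects₁.
*the architects₁* c-commands the pronoun within its binding domain → coindexation would violate Principle B.
*the pilots₂*: the pronoun c-commands this R-expression → coindexation would violate Principle C on *the pilots₂*.

none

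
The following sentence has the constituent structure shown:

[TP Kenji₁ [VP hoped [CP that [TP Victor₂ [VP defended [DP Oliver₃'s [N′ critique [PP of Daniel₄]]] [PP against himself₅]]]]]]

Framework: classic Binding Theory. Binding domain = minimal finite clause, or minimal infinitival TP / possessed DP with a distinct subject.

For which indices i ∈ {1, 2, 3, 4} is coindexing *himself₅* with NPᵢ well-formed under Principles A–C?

{2}

*himself* is an anaphor, so Principle A applies: it must be bound in its binding domain.
Binding domain of *himself₅*: the embedded TP, whose subject is Victor₂.
*Kenji₁* c-commands the anaphor but is outside its binding domain → cannot satisfy Principle A.
*Victor₂* c-commands the anaphor within its binding domain → licit binder.
*Oliver₃* does not c-command the anaphor → cannot bind it.
*Daniel₄* does not c-command the anaphor → cannot bind it.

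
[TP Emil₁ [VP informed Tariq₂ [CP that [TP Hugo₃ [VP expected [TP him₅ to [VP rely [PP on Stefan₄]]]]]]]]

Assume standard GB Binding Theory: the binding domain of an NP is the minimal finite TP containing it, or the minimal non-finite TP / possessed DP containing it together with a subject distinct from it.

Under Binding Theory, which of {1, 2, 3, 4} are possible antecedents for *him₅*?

*him* is a pronoun, so Principle B applies: it must be free in its binding domain.
Binding domain of *him₅*: the embedded TP, whose subject is Hugo₃.
*Emil₁* c-commands the pronoun but from outside its binding domain, and is not c-commanded by it → coindexation permitted.
*Tariq₂* c-commands the pronoun but from outside its binding domain, and is not c-commanded by it → coindexation permitted.
*Hugo₃* c-commands the pronoun within its binding domain → coindexation would violate Principle B.
*Stefan₄*: the pronoun c-commands this R-expression → coindexation would violate Principle C on *Stefan₄*.

{1, 2}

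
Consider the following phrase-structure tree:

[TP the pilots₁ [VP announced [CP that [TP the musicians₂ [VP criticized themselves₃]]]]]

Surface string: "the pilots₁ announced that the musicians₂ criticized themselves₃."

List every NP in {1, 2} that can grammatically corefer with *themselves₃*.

{2}

*themselves* is an anaphor, so Principle A applies: it must be bound in its binding domain.
Binding domain of *themselves₃*: the embedded TP, whose subject is the musicians₂.
*the pilots₁* c-commands the anaphor but is outside its binding domain → cannot satisfy Principle A.
*the musicians₂* c-commands the anaphor within its binding domain → licit binder.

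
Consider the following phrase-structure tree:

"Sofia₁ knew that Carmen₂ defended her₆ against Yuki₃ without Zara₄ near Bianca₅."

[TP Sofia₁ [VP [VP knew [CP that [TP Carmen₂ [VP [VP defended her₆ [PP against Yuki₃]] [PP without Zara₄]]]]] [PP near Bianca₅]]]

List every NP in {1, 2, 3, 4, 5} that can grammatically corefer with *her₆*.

*her* is a pronoun, so Principle B applies: it must be free in its binding domain.
Binding domain of *her₆*: the embedded TP, whose subject is Carmen₂.
*Sofia₁* c-commands the pronoun but from outside its binding domain, and is not c-commanded by it → coindexation permitted.
*Carmen₂* c-commands the pronoun within its binding domain → coindexation would violate Principle B.
*Yuki₃*: the pronoun c-commands this R-expression → coindexation would violate Principle C on *Yuki₃*.
*Zara₄* and the pronoun do not c-command one another → neither Principle B nor Principle C is at stake; coindexation permitted.
*Bianca₅* and the pronoun do not c-command one another → neither Principle B nor Principle C is at stake; coindexation permitted.

{1, 4, 5}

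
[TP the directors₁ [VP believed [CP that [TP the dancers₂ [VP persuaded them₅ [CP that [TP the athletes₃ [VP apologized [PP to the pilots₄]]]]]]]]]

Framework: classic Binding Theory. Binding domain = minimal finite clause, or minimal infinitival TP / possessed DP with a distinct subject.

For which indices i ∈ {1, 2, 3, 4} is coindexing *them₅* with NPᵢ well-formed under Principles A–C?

{1}

*them* is a pronoun, so Principle B applies: it must be free in its binding domain.
Binding domain of *them₅*: the embedded TP, whose subject is the dancers₂.
*the directors₁* c-commands the pronoun but from outside its binding domain, and is not c-commanded by it → coindexation permitted.
*the dancers₂* c-commands the pronoun within its binding domain → coindexation would violate Principle B.
*the athletes₃*: the pronoun c-commands this R-expression → coindexation would violate Principle C on *the athletes₃*.
*the pilots₄*: the pronoun c-commands this R-expression → coindexation would violate Principle C on *the pilots₄*.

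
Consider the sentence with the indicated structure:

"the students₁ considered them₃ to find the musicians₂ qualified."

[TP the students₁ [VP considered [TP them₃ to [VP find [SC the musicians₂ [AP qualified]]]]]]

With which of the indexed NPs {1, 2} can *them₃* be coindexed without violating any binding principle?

none

*them* is a pronoun, so Principle B applies: it must be free in its binding domain.
Binding domain of *them₃*: the matrix TP, whose subject is the students₁.
*the students₁* c-commands the pronoun within its binding domain → coindexation would violate Principle B.
*the musicians₂*: the pronoun c-commands this R-expression → coindexation would violate Principle C on *the musicians₂*.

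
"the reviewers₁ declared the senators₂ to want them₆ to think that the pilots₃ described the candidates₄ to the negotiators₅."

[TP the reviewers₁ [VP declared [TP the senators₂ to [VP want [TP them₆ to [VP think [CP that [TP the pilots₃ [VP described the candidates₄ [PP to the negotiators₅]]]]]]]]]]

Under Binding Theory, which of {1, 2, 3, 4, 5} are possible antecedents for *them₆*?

{1}

*them* is a pronoun, so Principle B applies: it must be free in its binding domain.
Binding domain of *them₆*: the embedded TP, whose subject is the senators₂.
*the reviewers₁* c-commands the pronoun but from outside its binding domain, and is not c-commanded by it → coindexation permitted.
*the senators₂* c-commands the pronoun within its binding domain → coindexation would violate Principle B.
*the pilots₃*: the pronoun c-commands this R-expression → coindexation would violate Principle C on *the pilots₃*.
*the candidates₄*: the pronoun c-commands this R-expression → coindexation would violate Principle C on *the candidates₄*.
*the negotiators₅*: the pronoun c-commands this R-expression → coindexation would violate Principle C on *the negotiators₅*.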